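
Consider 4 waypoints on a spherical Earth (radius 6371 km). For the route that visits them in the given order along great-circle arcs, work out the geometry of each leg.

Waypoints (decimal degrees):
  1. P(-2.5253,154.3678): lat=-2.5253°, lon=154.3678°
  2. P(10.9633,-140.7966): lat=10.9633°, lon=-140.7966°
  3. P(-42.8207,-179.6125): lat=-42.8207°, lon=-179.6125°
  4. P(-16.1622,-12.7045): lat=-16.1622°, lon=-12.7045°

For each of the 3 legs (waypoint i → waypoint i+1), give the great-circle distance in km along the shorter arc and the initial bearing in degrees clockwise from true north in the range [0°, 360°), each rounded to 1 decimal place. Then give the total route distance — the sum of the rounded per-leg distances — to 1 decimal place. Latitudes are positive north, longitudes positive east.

Leg 1: φ1=-0.0440748, φ2=0.1913457, Δφ=0.2354205, Δλ=-5.1515906 rad; a=sin²(Δφ/2)+cosφ1·cosφ2·sin²(Δλ/2)=0.2956641952; c=2·atan2(√a, √(1-a))=1.149798221; dist=6371·c=7325.364 ≈ 7325.4 km; running total=7325.4 km
Leg 1 bearing: y=sinΔλ·cosφ2=0.88857279, x=cosφ1·sinφ2-sinφ1·cosφ2·cosΔλ=0.20838885; θ=atan2(y, x)=76.8015° ≈ 76.8°
Leg 2: φ1=0.1913457, φ2=-0.7473622, Δφ=-0.9387079, Δλ=-0.6774653 rad; a=sin²(Δφ/2)+cosφ1·cosφ2·sin²(Δλ/2)=0.2840962323; c=2·atan2(√a, √(1-a))=1.124300513; dist=6371·c=7162.919 ≈ 7162.9 km; running total=14488.3 km
Leg 2 bearing: y=sinΔλ·cosφ2=-0.45976270, x=cosφ1·sinφ2-sinφ1·cosφ2·cosΔλ=-0.77599002; θ=atan2(y, x)=-149.3539° <0 so +360° → 210.6461° ≈ 210.6°
Leg 3: φ1=-0.7473622, φ2=-0.2820836, Δφ=0.4652786, Δλ=2.9130941 rad; a=sin²(Δφ/2)+cosφ1·cosφ2·sin²(Δλ/2)=0.7484911778; c=2·atan2(√a, √(1-a))=2.090914118; dist=6371·c=13321.214 ≈ 13321.2 km; running total=27809.5 km
Leg 3 bearing: y=sinΔλ·cosφ2=0.21756287, x=cosφ1·sinφ2-sinφ1·cosφ2·cosΔλ=-0.84004460; θ=atan2(y, x)=165.4800° ≈ 165.5°

Leg 1: dist=7325.4 km, bearing=76.8°
Leg 2: dist=7162.9 km, bearing=210.6°
Leg 3: dist=13321.2 km, bearing=165.5°
Total: 27809.5 km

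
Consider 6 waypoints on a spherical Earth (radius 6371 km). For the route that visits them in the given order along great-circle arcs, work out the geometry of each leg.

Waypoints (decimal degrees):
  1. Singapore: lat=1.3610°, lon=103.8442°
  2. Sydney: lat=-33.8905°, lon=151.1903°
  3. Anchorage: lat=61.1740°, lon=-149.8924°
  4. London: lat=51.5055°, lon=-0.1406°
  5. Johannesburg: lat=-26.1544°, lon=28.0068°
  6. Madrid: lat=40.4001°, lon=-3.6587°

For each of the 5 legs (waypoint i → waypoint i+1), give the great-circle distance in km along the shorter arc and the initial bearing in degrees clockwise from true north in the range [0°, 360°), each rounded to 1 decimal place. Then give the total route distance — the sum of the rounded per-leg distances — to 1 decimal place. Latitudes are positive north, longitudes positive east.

Leg 1: φ1=0.0237539, φ2=-0.5915008, Δφ=-0.6152547, Δλ=0.8263453 rad; a=sin²(Δφ/2)+cosφ1·cosφ2·sin²(Δλ/2)=0.2254751328; c=2·atan2(√a, √(1-a))=0.989569481; dist=6371·c=6304.547 ≈ 6304.5 km; running total=6304.5 km
Leg 1 bearing: y=sinΔλ·cosφ2=0.61050884, x=cosφ1·sinφ2-sinφ1·cosφ2·cosΔλ=-0.57080937; θ=atan2(y, x)=133.0752° ≈ 133.1°
Leg 2: φ1=-0.5915008, φ2=1.0676877, Δφ=1.6591885, Δλ=-5.2548844 rad; a=sin²(Δφ/2)+cosφ1·cosφ2·sin²(Δλ/2)=0.6409407141; c=2·atan2(√a, √(1-a))=1.856550819; dist=6371·c=11828.085 ≈ 11828.1 km; running total=18132.6 km
Leg 2 bearing: y=sinΔλ·cosφ2=0.41292545, x=cosφ1·sinφ2-sinφ1·cosφ2·cosΔλ=0.86604586; θ=atan2(y, x)=25.4915° ≈ 25.5°
Leg 3: φ1=1.0676877, φ2=0.8989406, Δφ=-0.1687472, Δλ=2.6136620 rad; a=sin²(Δφ/2)+cosφ1·cosφ2·sin²(Δλ/2)=0.2867822409; c=2·atan2(√a, √(1-a))=1.130247981; dist=6371·c=7200.810 ≈ 7200.8 km; running total=25333.4 km
Leg 3 bearing: y=sinΔλ·cosφ2=0.31355193, x=cosφ1·sinφ2-sinφ1·cosφ2·cosΔλ=0.84843263; θ=atan2(y, x)=20.2826° ≈ 20.3°
Leg 4: φ1=0.8989406, φ2=-0.4564804, Δφ=-1.3554210, Δλ=0.4912648 rad; a=sin²(Δφ/2)+cosφ1·cosφ2·sin²(Δλ/2)=0.4261801725; c=2·atan2(√a, √(1-a))=1.422614980; dist=6371·c=9063.480 ≈ 9063.5 km; running total=34396.9 km
Leg 4 bearing: y=sinΔλ·cosφ2=0.42343963, x=cosφ1·sinφ2-sinφ1·cosφ2·cosΔλ=-0.89381285; θ=atan2(y, x)=154.6510° ≈ 154.7°
Leg 5: φ1=-0.4564804, φ2=0.7051148, Δφ=1.1615952, Δλ=-0.5526672 rad; a=sin²(Δφ/2)+cosφ1·cosφ2·sin²(Δλ/2)=0.3519436234; c=2·atan2(√a, √(1-a))=1.270176018; dist=6371·c=8092.291 ≈ 8092.3 km; running total=42489.2 km
Leg 5 bearing: y=sinΔλ·cosφ2=-0.39977598, x=cosφ1·sinφ2-sinφ1·cosφ2·cosΔλ=0.86746550; θ=atan2(y, x)=-24.7429° <0 so +360° → 335.2571° ≈ 335.3°

Leg 1: dist=6304.5 km, bearing=133.1°
Leg 2: dist=11828.1 km, bearing=25.5°
Leg 3: dist=7200.8 km, bearing=20.3°
Leg 4: dist=9063.5 km, bearing=154.7°
Leg 5: dist=8092.3 km, bearing=335.3°
Total: 42489.2 km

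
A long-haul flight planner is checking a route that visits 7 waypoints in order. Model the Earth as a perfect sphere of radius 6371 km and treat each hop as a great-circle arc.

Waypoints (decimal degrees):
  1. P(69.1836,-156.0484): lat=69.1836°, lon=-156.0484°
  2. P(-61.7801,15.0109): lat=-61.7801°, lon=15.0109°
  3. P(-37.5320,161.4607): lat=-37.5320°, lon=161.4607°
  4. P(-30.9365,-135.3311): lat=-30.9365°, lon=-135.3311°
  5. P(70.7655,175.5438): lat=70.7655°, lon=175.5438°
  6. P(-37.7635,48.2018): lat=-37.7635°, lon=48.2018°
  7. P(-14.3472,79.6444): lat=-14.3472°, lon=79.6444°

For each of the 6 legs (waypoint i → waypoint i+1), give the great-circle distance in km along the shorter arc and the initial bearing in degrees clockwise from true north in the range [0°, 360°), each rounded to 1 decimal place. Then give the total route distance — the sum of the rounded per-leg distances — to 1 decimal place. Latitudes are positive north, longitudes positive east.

Leg 1: φ1=1.2074816, φ2=-1.0782662, Δφ=-2.2857478, Δλ=2.9855480 rad; a=sin²(Δφ/2)+cosφ1·cosφ2·sin²(Δλ/2)=0.9948107720; c=2·atan2(√a, √(1-a))=2.997395165; dist=6371·c=19096.405 ≈ 19096.4 km; running total=19096.4 km
Leg 1 bearing: y=sinΔλ·cosφ2=0.07348769, x=cosφ1·sinφ2-sinφ1·cosφ2·cosΔλ=0.12348586; θ=atan2(y, x)=30.7573° ≈ 30.8°
Leg 2: φ1=-1.0782662, φ2=-0.6550570, Δφ=0.4232092, Δλ=2.5560312 rad; a=sin²(Δφ/2)+cosφ1·cosφ2·sin²(Δλ/2)=0.3878582695; c=2·atan2(√a, √(1-a))=1.344588624; dist=6371·c=8566.374 ≈ 8566.4 km; running total=27662.8 km
Leg 2 bearing: y=sinΔλ·cosφ2=0.43827254, x=cosφ1·sinφ2-sinφ1·cosφ2·cosΔλ=-0.87041031; θ=atan2(y, x)=153.2736° ≈ 153.3°
Leg 3: φ1=-0.6550570, φ2=-0.5399438, Δφ=0.1151132, Δλ=-5.1799941 rad; a=sin²(Δφ/2)+cosφ1·cosφ2·sin²(Δλ/2)=0.1901083436; c=2·atan2(√a, √(1-a))=0.902329768; dist=6371·c=5748.743 ≈ 5748.7 km; running total=33411.5 km
Leg 3 bearing: y=sinΔλ·cosφ2=0.76565974, x=cosφ1·sinφ2-sinφ1·cosφ2·cosΔλ=-0.17214472; θ=atan2(y, x)=102.6712° ≈ 102.7°
Leg 4: φ1=-0.5399438, φ2=1.2350910, Δφ=1.7750348, Δλ=5.4257906 rad; a=sin²(Δφ/2)+cosφ1·cosφ2·sin²(Δλ/2)=0.6502372977; c=2·atan2(√a, √(1-a))=1.875986531; dist=6371·c=11951.910 ≈ 11951.9 km; running total=45363.4 km
Leg 4 bearing: y=sinΔλ·cosφ2=-0.24909923, x=cosφ1·sinφ2-sinφ1·cosφ2·cosΔλ=0.92068702; θ=atan2(y, x)=-15.1394° <0 so +360° → 344.8606° ≈ 344.9°
Leg 5: φ1=1.2350910, φ2=-0.6590974, Δφ=-1.8941884, Δλ=-2.2225372 rad; a=sin²(Δφ/2)+cosφ1·cosφ2·sin²(Δλ/2)=0.8680947827; c=2·atan2(√a, √(1-a))=2.398219027; dist=6371·c=15279.053 ≈ 15279.1 km; running total=60642.5 km
Leg 5 bearing: y=sinΔλ·cosφ2=-0.62850648, x=cosφ1·sinφ2-sinφ1·cosφ2·cosΔλ=0.25100702; θ=atan2(y, x)=-68.2297° <0 so +360° → 291.7703° ≈ 291.8°
Leg 6: φ1=-0.6590974, φ2=-0.2504059, Δφ=0.4086915, Δλ=0.5487769 rad; a=sin²(Δφ/2)+cosφ1·cosφ2·sin²(Δλ/2)=0.0974096009; c=2·atan2(√a, √(1-a))=0.634816049; dist=6371·c=4044.413 ≈ 4044.4 km; running total=64686.9 km
Leg 6 bearing: y=sinΔλ·cosφ2=0.50537504, x=cosφ1·sinφ2-sinφ1·cosφ2·cosΔλ=0.31029011; θ=atan2(y, x)=58.4509° ≈ 58.5°

Leg 1: dist=19096.4 km, bearing=30.8°
Leg 2: dist=8566.4 km, bearing=153.3°
Leg 3: dist=5748.7 km, bearing=102.7°
Leg 4: dist=11951.9 km, bearing=344.9°
Leg 5: dist=15279.1 km, bearing=291.8°
Leg 6: dist=4044.4 km, bearing=58.5°
Total: 64686.9 km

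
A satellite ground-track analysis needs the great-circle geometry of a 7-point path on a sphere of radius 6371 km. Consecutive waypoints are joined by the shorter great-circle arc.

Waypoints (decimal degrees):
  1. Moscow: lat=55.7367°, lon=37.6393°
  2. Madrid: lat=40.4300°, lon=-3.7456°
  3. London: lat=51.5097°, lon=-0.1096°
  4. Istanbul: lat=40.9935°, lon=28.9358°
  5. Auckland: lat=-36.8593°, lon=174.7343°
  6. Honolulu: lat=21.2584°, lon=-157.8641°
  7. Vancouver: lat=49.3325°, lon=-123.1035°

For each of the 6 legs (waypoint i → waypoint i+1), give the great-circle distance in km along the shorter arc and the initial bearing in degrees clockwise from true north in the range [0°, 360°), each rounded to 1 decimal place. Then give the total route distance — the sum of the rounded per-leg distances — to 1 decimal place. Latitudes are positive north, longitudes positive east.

Leg 1: dist=3442.8 km, bearing=258.0°
Leg 2: dist=1263.2 km, bearing=11.6°
Leg 3: dist=2497.8 km, bearing=106.5°
Leg 4: dist=17040.4 km, bearing=92.4°
Leg 5: dist=7072.9 km, bearing=28.6°
Leg 6: dist=4368.8 km, bearing=35.9°
Total: 35685.9 km

Leg 1: φ1=0.9727889, φ2=0.7056366, Δφ=-0.2671523, Δλ=-0.7223028 rad; a=sin²(Δφ/2)+cosφ1·cosφ2·sin²(Δλ/2)=0.0712446465; c=2·atan2(√a, √(1-a))=0.540384939; dist=6371·c=3442.792 ≈ 3442.8 km; running total=3442.8 km
Leg 1 bearing: y=sinΔλ·cosφ2=-0.50323933, x=cosφ1·sinφ2-sinφ1·cosφ2·cosΔλ=-0.10689042; θ=atan2(y, x)=-101.9917° <0 so +360° → 258.0083° ≈ 258.0°
Leg 2: φ1=0.7056366, φ2=0.8990139, Δφ=0.1933772, Δλ=0.0634602 rad; a=sin²(Δφ/2)+cosφ1·cosφ2·sin²(Δλ/2)=0.0097964106; c=2·atan2(√a, √(1-a))=0.198278276; dist=6371·c=1263.231 ≈ 1263.2 km; running total=4706.0 km
Leg 2 bearing: y=sinΔλ·cosφ2=0.03946997, x=cosφ1·sinφ2-sinφ1·cosφ2·cosΔλ=0.19298675; θ=atan2(y, x)=11.5588° ≈ 11.6°
Leg 3: φ1=0.8990139, φ2=0.7154715, Δφ=-0.1835423, Δλ=0.5069379 rad; a=sin²(Δφ/2)+cosφ1·cosφ2·sin²(Δλ/2)=0.0379382029; c=2·atan2(√a, √(1-a))=0.392060826; dist=6371·c=2497.820 ≈ 2497.8 km; running total=7203.8 km
Leg 3 bearing: y=sinΔλ·cosφ2=0.36644952, x=cosφ1·sinφ2-sinφ1·cosφ2·cosΔλ=-0.10821429; θ=atan2(y, x)=106.4521° ≈ 106.5°
Leg 4: φ1=0.7154715, φ2=-0.6433161, Δφ=-1.3587877, Δλ=2.5446639 rad; a=sin²(Δφ/2)+cosφ1·cosφ2·sin²(Δλ/2)=0.9464805528; c=2·atan2(√a, √(1-a))=2.674677449; dist=6371·c=17040.370 ≈ 17040.4 km; running total=24244.2 km
Leg 4 bearing: y=sinΔλ·cosφ2=0.44974640, x=cosφ1·sinφ2-sinφ1·cosφ2·cosΔλ=-0.01867194; θ=atan2(y, x)=92.3774° ≈ 92.4°
Leg 5: φ1=-0.6433161, φ2=0.3710291, Δφ=1.0143452, Δλ=-5.8049372 rad; a=sin²(Δφ/2)+cosφ1·cosφ2·sin²(Δλ/2)=0.2777429637; c=2·atan2(√a, √(1-a))=1.110164607; dist=6371·c=7072.859 ≈ 7072.9 km; running total=31317.1 km
Leg 5 bearing: y=sinΔλ·cosφ2=0.42890847, x=cosφ1·sinφ2-sinφ1·cosφ2·cosΔλ=0.78641259; θ=atan2(y, x)=28.6080° ≈ 28.6°
Leg 6: φ1=0.3710291, φ2=0.8610146, Δφ=0.4899855, Δλ=0.6066869 rad; a=sin²(Δφ/2)+cosφ1·cosφ2·sin²(Δλ/2)=0.1130213447; c=2·atan2(√a, √(1-a))=0.685729493; dist=6371·c=4368.783 ≈ 4368.8 km; running total=35685.9 km
Leg 6 bearing: y=sinΔλ·cosφ2=0.37154785, x=cosφ1·sinφ2-sinφ1·cosφ2·cosΔλ=0.51277897; θ=atan2(y, x)=35.9262° ≈ 35.9°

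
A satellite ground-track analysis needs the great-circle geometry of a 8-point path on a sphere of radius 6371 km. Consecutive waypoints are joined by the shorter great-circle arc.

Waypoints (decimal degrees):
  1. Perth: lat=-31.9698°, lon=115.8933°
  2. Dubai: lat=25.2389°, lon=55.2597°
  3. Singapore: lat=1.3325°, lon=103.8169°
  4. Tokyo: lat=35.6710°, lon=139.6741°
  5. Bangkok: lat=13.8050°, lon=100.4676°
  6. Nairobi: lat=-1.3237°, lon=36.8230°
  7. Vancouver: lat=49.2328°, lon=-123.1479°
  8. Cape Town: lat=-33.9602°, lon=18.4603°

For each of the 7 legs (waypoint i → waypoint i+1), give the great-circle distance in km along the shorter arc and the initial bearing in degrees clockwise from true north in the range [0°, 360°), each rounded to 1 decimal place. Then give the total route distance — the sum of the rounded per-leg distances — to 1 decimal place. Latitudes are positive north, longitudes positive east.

Leg 1: φ1=-0.5579783, φ2=0.4405019, Δφ=0.9984802, Δλ=-1.0582560 rad; a=sin²(Δφ/2)+cosφ1·cosφ2·sin²(Δλ/2)=0.4247317628; c=2·atan2(√a, √(1-a))=1.419685418; dist=6371·c=9044.816 ≈ 9044.8 km; running total=9044.8 km
Leg 1 bearing: y=sinΔλ·cosφ2=-0.78830606, x=cosφ1·sinφ2-sinφ1·cosφ2·cosΔλ=0.59658388; θ=atan2(y, x)=-52.8818° <0 so +360° → 307.1182° ≈ 307.1°
Leg 2: φ1=0.4405019, φ2=0.0232565, Δφ=-0.4172454, Δλ=0.8474830 rad; a=sin²(Δφ/2)+cosφ1·cosφ2·sin²(Δλ/2)=0.1957790654; c=2·atan2(√a, √(1-a))=0.916700591; dist=6371·c=5840.299 ≈ 5840.3 km; running total=14885.1 km
Leg 2 bearing: y=sinΔλ·cosφ2=0.74941415, x=cosφ1·sinφ2-sinφ1·cosφ2·cosΔλ=-0.26110712; θ=atan2(y, x)=109.2091° ≈ 109.2°
Leg 3: φ1=0.0232565, φ2=0.6225764, Δφ=0.5993199, Δλ=0.6258262 rad; a=sin²(Δφ/2)+cosφ1·cosφ2·sin²(Δλ/2)=0.1641007025; c=2·atan2(√a, √(1-a))=0.834162079; dist=6371·c=5314.447 ≈ 5314.4 km; running total=20199.5 km
Leg 3 bearing: y=sinΔλ·cosφ2=0.47586475, x=cosφ1·sinφ2-sinφ1·cosφ2·cosΔλ=0.56766133; θ=atan2(y, x)=39.9728° ≈ 40.0°
Leg 4: φ1=0.6225764, φ2=0.2409427, Δφ=-0.3816337, Δλ=-0.6842825 rad; a=sin²(Δφ/2)+cosφ1·cosφ2·sin²(Δλ/2)=0.1247740652; c=2·atan2(√a, √(1-a))=0.722050820; dist=6371·c=4600.186 ≈ 4600.2 km; running total=24799.7 km
Leg 4 bearing: y=sinΔλ·cosφ2=-0.61385753, x=cosφ1·sinφ2-sinφ1·cosφ2·cosΔλ=-0.24495085; θ=atan2(y, x)=-111.7537° <0 so +360° → 248.2463° ≈ 248.2°
Leg 5: φ1=0.2409427, φ2=-0.0231029, Δφ=-0.2640456, Δλ=-1.1108078 rad; a=sin²(Δφ/2)+cosφ1·cosφ2·sin²(Δλ/2)=0.2872566774; c=2·atan2(√a, √(1-a))=1.131296759; dist=6371·c=7207.492 ≈ 7207.5 km; running total=32007.2 km
Leg 5 bearing: y=sinΔλ·cosφ2=-0.89581848, x=cosφ1·sinφ2-sinφ1·cosφ2·cosΔλ=-0.12833694; θ=atan2(y, x)=-98.1528° <0 so +360° → 261.8472° ≈ 261.8°
Leg 6: φ1=-0.0231029, φ2=0.8592745, Δφ=0.8823774, Δλ=-2.7920189 rad; a=sin²(Δφ/2)+cosφ1·cosφ2·sin²(Δλ/2)=0.8154129267; c=2·atan2(√a, √(1-a))=2.253413426; dist=6371·c=14356.497 ≈ 14356.5 km; running total=46363.7 km
Leg 6 bearing: y=sinΔλ·cosφ2=-0.22364637, x=cosφ1·sinφ2-sinφ1·cosφ2·cosΔλ=0.74299465; θ=atan2(y, x)=-16.7521° <0 so +360° → 343.2479° ≈ 343.2°
Leg 7: φ1=0.8592745, φ2=-0.5927173, Δφ=-1.4519918, Δλ=2.4715293 rad; a=sin²(Δφ/2)+cosφ1·cosφ2·sin²(Δλ/2)=0.9237895336; c=2·atan2(√a, √(1-a))=2.582202824; dist=6371·c=16451.214 ≈ 16451.2 km; running total=62814.9 km
Leg 7 bearing: y=sinΔλ·cosφ2=0.51510297, x=cosφ1·sinφ2-sinφ1·cosφ2·cosΔλ=0.12758784; θ=atan2(y, x)=76.0882° ≈ 76.1°

Leg 1: dist=9044.8 km, bearing=307.1°
Leg 2: dist=5840.3 km, bearing=109.2°
Leg 3: dist=5314.4 km, bearing=40.0°
Leg 4: dist=4600.2 km, bearing=248.2°
Leg 5: dist=7207.5 km, bearing=261.8°
Leg 6: dist=14356.5 km, bearing=343.2°
Leg 7: dist=16451.2 km, bearing=76.1°
Total: 62814.9 km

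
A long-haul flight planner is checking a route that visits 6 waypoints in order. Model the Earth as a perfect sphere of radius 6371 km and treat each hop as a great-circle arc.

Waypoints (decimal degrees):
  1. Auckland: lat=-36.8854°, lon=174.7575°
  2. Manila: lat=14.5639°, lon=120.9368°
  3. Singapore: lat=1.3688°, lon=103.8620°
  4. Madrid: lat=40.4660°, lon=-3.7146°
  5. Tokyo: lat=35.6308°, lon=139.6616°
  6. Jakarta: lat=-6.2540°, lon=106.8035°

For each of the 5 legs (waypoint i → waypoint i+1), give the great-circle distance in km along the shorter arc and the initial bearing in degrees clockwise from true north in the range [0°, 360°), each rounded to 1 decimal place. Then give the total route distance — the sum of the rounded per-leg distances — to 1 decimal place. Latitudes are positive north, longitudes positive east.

Leg 1: φ1=-0.6437717, φ2=0.2541880, Δφ=0.8979597, Δλ=-0.9393484 rad; a=sin²(Δφ/2)+cosφ1·cosφ2·sin²(Δλ/2)=0.3469730748; c=2·atan2(√a, √(1-a))=1.259751125; dist=6371·c=8025.874 ≈ 8025.9 km; running total=8025.9 km
Leg 1 bearing: y=sinΔλ·cosφ2=-0.78123737, x=cosφ1·sinφ2-sinφ1·cosφ2·cosΔλ=0.54405810; θ=atan2(y, x)=-55.1464° <0 so +360° → 304.8536° ≈ 304.9°
Leg 2: φ1=0.2541880, φ2=0.0238901, Δφ=-0.2302979, Δλ=-0.2980115 rad; a=sin²(Δφ/2)+cosφ1·cosφ2·sin²(Δλ/2)=0.0345254175; c=2·atan2(√a, √(1-a))=0.373792644; dist=6371·c=2381.433 ≈ 2381.4 km; running total=10407.3 km
Leg 2 bearing: y=sinΔλ·cosφ2=-0.29353613, x=cosφ1·sinφ2-sinφ1·cosφ2·cosΔλ=-0.21718700; θ=atan2(y, x)=-126.4977° <0 so +360° → 233.5023° ≈ 233.5°
Leg 3: φ1=0.0238901, φ2=0.7062649, Δφ=0.6823749, Δλ=-1.8775659 rad; a=sin²(Δφ/2)+cosφ1·cosφ2·sin²(Δλ/2)=0.6070877565; c=2·atan2(√a, √(1-a))=1.786644005; dist=6371·c=11382.709 ≈ 11382.7 km; running total=21790.0 km
Leg 3 bearing: y=sinΔλ·cosφ2=-0.72527298, x=cosφ1·sinφ2-sinφ1·cosφ2·cosΔλ=0.65429959; θ=atan2(y, x)=-47.9450° <0 so +360° → 312.0550° ≈ 312.1°
Leg 4: φ1=0.7062649, φ2=0.6218748, Δφ=-0.0843902, Δλ=2.5023868 rad; a=sin²(Δφ/2)+cosφ1·cosφ2·sin²(Δλ/2)=0.5590994674; c=2·atan2(√a, √(1-a))=1.689272232; dist=6371·c=10762.353 ≈ 10762.4 km; running total=32552.4 km
Leg 4 bearing: y=sinΔλ·cosφ2=0.48487526, x=cosφ1·sinφ2-sinφ1·cosφ2·cosΔλ=0.86655928; θ=atan2(y, x)=29.2288° ≈ 29.2°
Leg 5: φ1=0.6218748, φ2=-0.1091529, Δφ=-0.7310277, Δλ=-0.5734820 rad; a=sin²(Δφ/2)+cosφ1·cosφ2·sin²(Δλ/2)=0.1923848926; c=2·atan2(√a, √(1-a))=0.908118372; dist=6371·c=5785.622 ≈ 5785.6 km; running total=38338.0 km
Leg 5 bearing: y=sinΔλ·cosφ2=-0.53933138, x=cosφ1·sinφ2-sinφ1·cosφ2·cosΔλ=-0.57498996; θ=atan2(y, x)=-136.8329° <0 so +360° → 223.1671° ≈ 223.2°

Leg 1: dist=8025.9 km, bearing=304.9°
Leg 2: dist=2381.4 km, bearing=233.5°
Leg 3: dist=11382.7 km, bearing=312.1°
Leg 4: dist=10762.4 km, bearing=29.2°
Leg 5: dist=5785.6 km, bearing=223.2°
Total: 38338.0 km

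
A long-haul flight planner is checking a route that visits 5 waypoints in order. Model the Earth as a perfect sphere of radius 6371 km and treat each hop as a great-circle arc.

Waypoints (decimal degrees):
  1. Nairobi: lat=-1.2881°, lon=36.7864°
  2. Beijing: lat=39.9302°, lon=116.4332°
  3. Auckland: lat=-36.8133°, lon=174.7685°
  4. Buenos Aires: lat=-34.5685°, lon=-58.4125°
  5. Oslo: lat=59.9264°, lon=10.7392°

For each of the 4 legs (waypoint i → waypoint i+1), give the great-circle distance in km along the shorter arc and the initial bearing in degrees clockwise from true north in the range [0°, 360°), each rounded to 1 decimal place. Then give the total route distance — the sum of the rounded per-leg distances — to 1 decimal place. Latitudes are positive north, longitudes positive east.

Leg 1: dist=9219.7 km, bearing=49.5°
Leg 2: dist=10404.9 km, bearing=136.9°
Leg 3: dist=10358.7 km, bearing=138.7°
Leg 4: dist=12245.9 km, bearing=29.9°
Total: 42229.2 km

Leg 1: φ1=-0.0224816, φ2=0.6969135, Δφ=0.7193950, Δλ=1.3900989 rad; a=sin²(Δφ/2)+cosφ1·cosφ2·sin²(Δλ/2)=0.4383263349; c=2·atan2(√a, √(1-a))=1.447134056; dist=6371·c=9219.691 ≈ 9219.7 km; running total=9219.7 km
Leg 1 bearing: y=sinΔλ·cosφ2=0.75434192, x=cosφ1·sinφ2-sinφ1·cosφ2·cosΔλ=0.64478966; θ=atan2(y, x)=49.4771° ≈ 49.5°
Leg 2: φ1=0.6969135, φ2=-0.6425133, Δφ=-1.3394268, Δλ=1.0181431 rad; a=sin²(Δφ/2)+cosφ1·cosφ2·sin²(Δλ/2)=0.5311657383; c=2·atan2(√a, √(1-a))=1.633168236; dist=6371·c=10404.915 ≈ 10404.9 km; running total=19624.6 km
Leg 2 bearing: y=sinΔλ·cosφ2=0.68141188, x=cosφ1·sinφ2-sinφ1·cosφ2·cosΔλ=-0.72924114; θ=atan2(y, x)=136.9419° ≈ 136.9°
Leg 3: φ1=-0.6425133, φ2=-0.6033341, Δφ=0.0391792, Δλ=-4.0697762 rad; a=sin²(Δφ/2)+cosφ1·cosφ2·sin²(Δλ/2)=0.5275465514; c=2·atan2(√a, √(1-a))=1.625917338; dist=6371·c=10358.719 ≈ 10358.7 km; running total=29983.3 km
Leg 3 bearing: y=sinΔλ·cosφ2=0.65919738, x=cosφ1·sinφ2-sinφ1·cosφ2·cosΔλ=-0.74994904; θ=atan2(y, x)=138.6849° ≈ 138.7°
Leg 4: φ1=-0.6033341, φ2=1.0459130, Δφ=1.6492471, Δλ=1.2069248 rad; a=sin²(Δφ/2)+cosφ1·cosφ2·sin²(Δλ/2)=0.6720769239; c=2·atan2(√a, √(1-a))=1.922133759; dist=6371·c=12245.914 ≈ 12245.9 km; running total=42229.2 km
Leg 4 bearing: y=sinΔλ·cosφ2=0.46830224, x=cosφ1·sinφ2-sinφ1·cosφ2·cosΔλ=0.81378814; θ=atan2(y, x)=29.9187° ≈ 29.9°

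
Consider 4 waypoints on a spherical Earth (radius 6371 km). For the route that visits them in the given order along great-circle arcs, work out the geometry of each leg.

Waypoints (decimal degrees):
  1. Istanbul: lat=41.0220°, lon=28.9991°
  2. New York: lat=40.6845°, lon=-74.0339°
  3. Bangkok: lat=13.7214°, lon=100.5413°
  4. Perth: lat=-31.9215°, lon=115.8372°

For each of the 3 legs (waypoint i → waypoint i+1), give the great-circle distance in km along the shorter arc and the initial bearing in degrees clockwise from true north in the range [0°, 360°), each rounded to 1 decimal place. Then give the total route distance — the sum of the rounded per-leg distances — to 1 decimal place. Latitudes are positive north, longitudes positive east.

Leg 1: φ1=0.7159690, φ2=0.7100785, Δφ=-0.0058905, Δλ=-1.7982651 rad; a=sin²(Δφ/2)+cosφ1·cosφ2·sin²(Δλ/2)=0.3505745907; c=2·atan2(√a, √(1-a))=1.267308114; dist=6371·c=8074.020 ≈ 8074.0 km; running total=8074.0 km
Leg 1 bearing: y=sinΔλ·cosφ2=-0.73877689, x=cosφ1·sinφ2-sinφ1·cosφ2·cosΔλ=0.60406696; θ=atan2(y, x)=-50.7286° <0 so +360° → 309.2714° ≈ 309.3°
Leg 2: φ1=0.7100785, φ2=0.2394836, Δφ=-0.4705949, Δλ=3.0469120 rad; a=sin²(Δφ/2)+cosφ1·cosφ2·sin²(Δλ/2)=0.7893698997; c=2·atan2(√a, √(1-a))=2.187978881; dist=6371·c=13939.613 ≈ 13939.6 km; running total=22013.6 km
Leg 2 bearing: y=sinΔλ·cosφ2=0.09184113, x=cosφ1·sinφ2-sinφ1·cosφ2·cosΔλ=0.81032429; θ=atan2(y, x)=6.4662° ≈ 6.5°
Leg 3: φ1=0.2394836, φ2=-0.5571353, Δφ=-0.7966189, Δλ=0.2669638 rad; a=sin²(Δφ/2)+cosφ1·cosφ2·sin²(Δλ/2)=0.1650402110; c=2·atan2(√a, √(1-a))=0.836695867; dist=6371·c=5330.589 ≈ 5330.6 km; running total=27344.2 km
Leg 3 bearing: y=sinΔλ·cosφ2=0.22390982, x=cosφ1·sinφ2-sinφ1·cosφ2·cosΔλ=-0.70786450; θ=atan2(y, x)=162.4469° ≈ 162.4°

Leg 1: dist=8074.0 km, bearing=309.3°
Leg 2: dist=13939.6 km, bearing=6.5°
Leg 3: dist=5330.6 km, bearing=162.4°
Total: 27344.2 km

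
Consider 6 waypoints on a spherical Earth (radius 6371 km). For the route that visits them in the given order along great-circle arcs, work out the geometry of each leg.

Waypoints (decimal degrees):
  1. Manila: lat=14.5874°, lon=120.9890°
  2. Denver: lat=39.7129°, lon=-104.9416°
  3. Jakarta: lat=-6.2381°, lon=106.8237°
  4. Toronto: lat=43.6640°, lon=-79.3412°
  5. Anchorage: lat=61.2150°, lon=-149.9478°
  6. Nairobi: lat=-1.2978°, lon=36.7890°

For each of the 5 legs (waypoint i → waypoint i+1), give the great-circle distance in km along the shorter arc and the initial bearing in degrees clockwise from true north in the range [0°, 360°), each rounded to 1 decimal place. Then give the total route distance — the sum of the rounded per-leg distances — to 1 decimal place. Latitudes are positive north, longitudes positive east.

Leg 1: φ1=0.2545982, φ2=0.6931209, Δφ=0.4385227, Δλ=-3.9432329 rad; a=sin²(Δφ/2)+cosφ1·cosφ2·sin²(Δλ/2)=0.6784355394; c=2·atan2(√a, √(1-a))=1.935712597; dist=6371·c=12332.425 ≈ 12332.4 km; running total=12332.4 km
Leg 1 bearing: y=sinΔλ·cosφ2=0.55270859, x=cosφ1·sinφ2-sinφ1·cosφ2·cosΔλ=0.75309777; θ=atan2(y, x)=36.2754° ≈ 36.3°
Leg 2: φ1=0.6931209, φ2=-0.1088754, Δφ=-0.8019962, Δλ=3.6960017 rad; a=sin²(Δφ/2)+cosφ1·cosφ2·sin²(Δλ/2)=0.8597926153; c=2·atan2(√a, √(1-a))=2.374001158; dist=6371·c=15124.761 ≈ 15124.8 km; running total=27457.2 km
Leg 2 bearing: y=sinΔλ·cosφ2=-0.52332388, x=cosφ1·sinφ2-sinφ1·cosφ2·cosΔλ=0.45643095; θ=atan2(y, x)=-48.9058° <0 so +360° → 311.0942° ≈ 311.1°
Leg 3: φ1=-0.1088754, φ2=0.7620806, Δφ=0.8709559, Δλ=-3.2491905 rad; a=sin²(Δφ/2)+cosφ1·cosφ2·sin²(Δλ/2)=0.8949906395; c=2·atan2(√a, √(1-a))=2.481574790; dist=6371·c=15810.113 ≈ 15810.1 km; running total=43267.3 km
Leg 3 bearing: y=sinΔλ·cosφ2=0.07768627, x=cosφ1·sinφ2-sinφ1·cosφ2·cosΔλ=0.60818946; θ=atan2(y, x)=7.2792° ≈ 7.3°
Leg 4: φ1=0.7620806, φ2=1.0684033, Δφ=0.3063227, Δλ=-1.2323176 rad; a=sin²(Δφ/2)+cosφ1·cosφ2·sin²(Δλ/2)=0.1396103502; c=2·atan2(√a, √(1-a))=0.765870401; dist=6371·c=4879.360 ≈ 4879.4 km; running total=48146.7 km
Leg 4 bearing: y=sinΔλ·cosφ2=-0.45420300, x=cosφ1·sinφ2-sinφ1·cosφ2·cosΔλ=0.52361898; θ=atan2(y, x)=-40.9394° <0 so +360° → 319.0606° ≈ 319.1°
Leg 5: φ1=1.0684033, φ2=-0.0226509, Δφ=-1.0910542, Δλ=3.2591720 rad; a=sin²(Δφ/2)+cosφ1·cosφ2·sin²(Δλ/2)=0.7489635861; c=2·atan2(√a, √(1-a))=2.092003256; dist=6371·c=13328.153 ≈ 13328.2 km; running total=61474.9 km
Leg 5 bearing: y=sinΔλ·cosφ2=-0.11727852, x=cosφ1·sinφ2-sinφ1·cosφ2·cosΔλ=0.85925216; θ=atan2(y, x)=-7.7722° <0 so +360° → 352.2278° ≈ 352.2°

Leg 1: dist=12332.4 km, bearing=36.3°
Leg 2: dist=15124.8 km, bearing=311.1°
Leg 3: dist=15810.1 km, bearing=7.3°
Leg 4: dist=4879.4 km, bearing=319.1°
Leg 5: dist=13328.2 km, bearing=352.2°
Total: 61474.9 km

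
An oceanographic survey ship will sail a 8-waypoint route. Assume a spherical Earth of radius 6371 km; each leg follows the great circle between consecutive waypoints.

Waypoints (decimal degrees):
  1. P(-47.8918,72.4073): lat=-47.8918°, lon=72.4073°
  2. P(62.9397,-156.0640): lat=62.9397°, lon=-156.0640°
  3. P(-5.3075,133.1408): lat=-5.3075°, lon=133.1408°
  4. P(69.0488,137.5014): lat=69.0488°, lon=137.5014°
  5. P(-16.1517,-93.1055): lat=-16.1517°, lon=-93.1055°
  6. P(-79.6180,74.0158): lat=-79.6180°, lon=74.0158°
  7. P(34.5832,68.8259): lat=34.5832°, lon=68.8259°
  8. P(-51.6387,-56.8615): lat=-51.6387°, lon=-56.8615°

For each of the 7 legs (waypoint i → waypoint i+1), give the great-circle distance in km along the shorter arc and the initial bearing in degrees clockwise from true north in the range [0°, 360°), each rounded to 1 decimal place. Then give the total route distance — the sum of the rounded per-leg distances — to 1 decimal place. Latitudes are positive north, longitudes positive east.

Leg 1: dist=16639.7 km, bearing=42.4°
Leg 2: dist=9582.7 km, bearing=250.5°
Leg 3: dist=8274.9 km, bearing=1.6°
Leg 4: dist=13181.0 km, bearing=57.7°
Leg 5: dist=9338.1 km, bearing=177.7°
Leg 6: dist=12702.8 km, bearing=355.3°
Leg 7: dist=15344.8 km, bearing=228.9°
Total: 85064.0 km

Leg 1: φ1=-0.8358696, φ2=1.0985050, Δφ=1.9343746, Δλ=-3.9875764 rad; a=sin²(Δφ/2)+cosφ1·cosφ2·sin²(Δλ/2)=0.9314538771; c=2·atan2(√a, √(1-a))=2.611791851; dist=6371·c=16639.726 ≈ 16639.7 km; running total=16639.7 km
Leg 1 bearing: y=sinΔλ·cosφ2=0.34056987, x=cosφ1·sinφ2-sinφ1·cosφ2·cosΔλ=0.37336627; θ=atan2(y, x)=42.3698° ≈ 42.4°
Leg 2: φ1=1.0985050, φ2=-0.0926334, Δφ=-1.1911383, Δλ=5.0475760 rad; a=sin²(Δφ/2)+cosφ1·cosφ2·sin²(Δλ/2)=0.4666848269; c=2·atan2(√a, √(1-a))=1.504116580; dist=6371·c=9582.727 ≈ 9582.7 km; running total=26222.4 km
Leg 2 bearing: y=sinΔλ·cosφ2=-0.94030001, x=cosφ1·sinφ2-sinφ1·cosφ2·cosΔλ=-0.33376082; θ=atan2(y, x)=-109.5424° <0 so +360° → 250.4576° ≈ 250.5°
Leg 3: φ1=-0.0926334, φ2=1.2051289, Δφ=1.2977623, Δλ=0.0761068 rad; a=sin²(Δφ/2)+cosφ1·cosφ2·sin²(Δλ/2)=0.3656881412; c=2·atan2(√a, √(1-a))=1.298832378; dist=6371·c=8274.861 ≈ 8274.9 km; running total=34497.3 km
Leg 3 bearing: y=sinΔλ·cosφ2=0.02718746, x=cosφ1·sinφ2-sinφ1·cosφ2·cosΔλ=0.96286143; θ=atan2(y, x)=1.6174° ≈ 1.6°
Leg 4: φ1=1.2051289, φ2=-0.2819003, Δφ=-1.4870292, Δλ=-4.0248497 rad; a=sin²(Δφ/2)+cosφ1·cosφ2·sin²(Δλ/2)=0.7388806955; c=2·atan2(√a, √(1-a))=2.068901021; dist=6371·c=13180.968 ≈ 13181.0 km; running total=47678.3 km
Leg 4 bearing: y=sinΔλ·cosφ2=0.74230606, x=cosφ1·sinφ2-sinφ1·cosφ2·cosΔλ=0.46981461; θ=atan2(y, x)=57.6698° ≈ 57.7°
Leg 5: φ1=-0.2819003, φ2=-1.3895962, Δφ=-1.1076959, Δλ=2.9168169 rad; a=sin²(Δφ/2)+cosφ1·cosφ2·sin²(Δλ/2)=0.4475577189; c=2·atan2(√a, √(1-a))=1.465718504; dist=6371·c=9338.093 ≈ 9338.1 km; running total=57016.4 km
Leg 5 bearing: y=sinΔλ·cosφ2=0.04016663, x=cosφ1·sinφ2-sinφ1·cosφ2·cosΔλ=-0.99367292; θ=atan2(y, x)=177.6852° ≈ 177.7°
Leg 6: φ1=-1.3895962, φ2=0.6035907, Δφ=1.9931869, Δλ=-0.0905808 rad; a=sin²(Δφ/2)+cosφ1·cosφ2·sin²(Δλ/2)=0.7052751953; c=2·atan2(√a, √(1-a))=1.993853913; dist=6371·c=12702.843 ≈ 12702.8 km; running total=69719.2 km
Leg 6 bearing: y=sinΔλ·cosφ2=-0.07447353, x=cosφ1·sinφ2-sinφ1·cosφ2·cosΔλ=0.90879154; θ=atan2(y, x)=-4.6848° <0 so +360° → 355.3152° ≈ 355.3°
Leg 7: φ1=0.6035907, φ2=-0.9012653, Δφ=-1.5048560, Δλ=-2.1936590 rad; a=sin²(Δφ/2)+cosφ1·cosφ2·sin²(Δλ/2)=0.8715686952; c=2·atan2(√a, √(1-a))=2.408543256; dist=6371·c=15344.829 ≈ 15344.8 km; running total=85064.0 km
Leg 7 bearing: y=sinΔλ·cosφ2=-0.50407353, x=cosφ1·sinφ2-sinφ1·cosφ2·cosΔλ=-0.44006443; θ=atan2(y, x)=-131.1215° <0 so +360° → 228.8785° ≈ 228.9°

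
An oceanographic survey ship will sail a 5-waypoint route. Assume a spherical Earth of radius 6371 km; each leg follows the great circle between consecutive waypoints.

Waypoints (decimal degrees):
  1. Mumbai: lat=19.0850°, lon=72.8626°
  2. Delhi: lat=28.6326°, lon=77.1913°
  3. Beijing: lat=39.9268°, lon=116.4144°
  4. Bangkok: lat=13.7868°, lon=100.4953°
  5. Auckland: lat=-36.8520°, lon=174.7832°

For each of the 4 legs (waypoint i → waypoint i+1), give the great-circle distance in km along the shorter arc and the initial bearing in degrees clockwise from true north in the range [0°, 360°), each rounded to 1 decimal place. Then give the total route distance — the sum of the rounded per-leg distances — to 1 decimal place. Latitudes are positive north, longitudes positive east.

Leg 1: dist=1149.0 km, bearing=21.7°
Leg 2: dist=3781.3 km, bearing=60.1°
Leg 3: dist=3295.7 km, bearing=212.6°
Leg 4: dist=9577.0 km, bearing=129.5°
Total: 17803.0 km

Leg 1: φ1=0.3330961, φ2=0.4997331, Δφ=0.1666371, Δλ=0.0755501 rad; a=sin²(Δφ/2)+cosφ1·cosφ2·sin²(Δλ/2)=0.0081089755; c=2·atan2(√a, √(1-a))=0.180343997; dist=6371·c=1148.972 ≈ 1149.0 km; running total=1149.0 km
Leg 1 bearing: y=sinΔλ·cosφ2=0.06624802, x=cosφ1·sinφ2-sinφ1·cosφ2·cosΔλ=0.16668557; θ=atan2(y, x)=21.6750° ≈ 21.7°
Leg 2: φ1=0.4997331, φ2=0.6968541, Δφ=0.1971210, Δλ=0.6845722 rad; a=sin²(Δφ/2)+cosφ1·cosφ2·sin²(Δλ/2)=0.0855093300; c=2·atan2(√a, √(1-a))=0.593512498; dist=6371·c=3781.268 ≈ 3781.3 km; running total=4930.3 km
Leg 2 bearing: y=sinΔλ·cosφ2=0.48492073, x=cosφ1·sinφ2-sinφ1·cosφ2·cosΔλ=0.27864283; θ=atan2(y, x)=60.1177° ≈ 60.1°
Leg 3: φ1=0.6968541, φ2=0.2406251, Δφ=-0.4562291, Δλ=-0.2778407 rad; a=sin²(Δφ/2)+cosφ1·cosφ2·sin²(Δλ/2)=0.0654209002; c=2·atan2(√a, √(1-a))=0.517298770; dist=6371·c=3295.710 ≈ 3295.7 km; running total=8226.0 km
Leg 3 bearing: y=sinΔλ·cosφ2=-0.26637759, x=cosφ1·sinφ2-sinφ1·cosφ2·cosΔλ=-0.41666174; θ=atan2(y, x)=-147.4087° <0 so +360° → 212.5913° ≈ 212.6°
Leg 4: φ1=0.2406251, φ2=-0.6431887, Δφ=-0.8838138, Δλ=1.2965684 rad; a=sin²(Δφ/2)+cosφ1·cosφ2·sin²(Δλ/2)=0.4662378239; c=2·atan2(√a, √(1-a))=1.503220556; dist=6371·c=9577.018 ≈ 9577.0 km; running total=17803.0 km
Leg 4 bearing: y=sinΔλ·cosφ2=0.77028805, x=cosφ1·sinφ2-sinφ1·cosφ2·cosΔλ=-0.63411102; θ=atan2(y, x)=129.4617° ≈ 129.5°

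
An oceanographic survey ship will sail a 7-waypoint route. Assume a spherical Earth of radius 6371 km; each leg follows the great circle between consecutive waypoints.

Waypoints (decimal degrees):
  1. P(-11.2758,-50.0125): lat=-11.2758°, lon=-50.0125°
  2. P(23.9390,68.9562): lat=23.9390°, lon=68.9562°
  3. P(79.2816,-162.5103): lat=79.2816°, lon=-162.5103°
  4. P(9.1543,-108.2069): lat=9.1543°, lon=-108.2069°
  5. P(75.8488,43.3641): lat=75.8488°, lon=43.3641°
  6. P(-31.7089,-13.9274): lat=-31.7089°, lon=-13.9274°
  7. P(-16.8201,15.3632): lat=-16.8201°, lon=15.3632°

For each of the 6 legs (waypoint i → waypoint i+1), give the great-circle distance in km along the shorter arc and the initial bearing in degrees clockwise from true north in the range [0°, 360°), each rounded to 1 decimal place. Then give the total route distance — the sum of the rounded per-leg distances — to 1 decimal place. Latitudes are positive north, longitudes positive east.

Leg 1: φ1=-0.1967998, φ2=0.4178144, Δφ=0.6146142, Δλ=2.0763955 rad; a=sin²(Δφ/2)+cosφ1·cosφ2·sin²(Δλ/2)=0.7567318282; c=2·atan2(√a, √(1-a))=2.110012637; dist=6371·c=13442.891 ≈ 13442.9 km; running total=13442.9 km
Leg 1 bearing: y=sinΔλ·cosφ2=0.79962509, x=cosφ1·sinφ2-sinφ1·cosφ2·cosΔλ=0.31137564; θ=atan2(y, x)=68.7240° ≈ 68.7°
Leg 2: φ1=0.4178144, φ2=1.3837250, Δφ=0.9659106, Δλ=-4.0398525 rad; a=sin²(Δφ/2)+cosφ1·cosφ2·sin²(Δλ/2)=0.3536052741; c=2·atan2(√a, √(1-a))=1.273653490; dist=6371·c=8114.446 ≈ 8114.4 km; running total=21557.3 km
Leg 2 bearing: y=sinΔλ·cosφ2=0.14548344, x=cosφ1·sinφ2-sinφ1·cosφ2·cosΔλ=0.94504439; θ=atan2(y, x)=8.7516° ≈ 8.8°
Leg 3: φ1=1.3837250, φ2=0.1597727, Δφ=-1.2239523, Δλ=0.9477731 rad; a=sin²(Δφ/2)+cosφ1·cosφ2·sin²(Δλ/2)=0.3682723866; c=2·atan2(√a, √(1-a))=1.304194102; dist=6371·c=8309.021 ≈ 8309.0 km; running total=29866.3 km
Leg 3 bearing: y=sinΔλ·cosφ2=0.80177459, x=cosφ1·sinφ2-sinφ1·cosφ2·cosΔλ=-0.53642227; θ=atan2(y, x)=123.7843° ≈ 123.8°
Leg 4: φ1=0.1597727, φ2=1.3238113, Δφ=1.1640386, Δλ=2.6454130 rad; a=sin²(Δφ/2)+cosφ1·cosφ2·sin²(Δλ/2)=0.5289973784; c=2·atan2(√a, √(1-a))=1.628823643; dist=6371·c=10377.235 ≈ 10377.2 km; running total=40243.5 km
Leg 4 bearing: y=sinΔλ·cosφ2=0.11639020, x=cosφ1·sinφ2-sinφ1·cosφ2·cosΔλ=0.99150892; θ=atan2(y, x)=6.6951° ≈ 6.7°
Leg 5: φ1=1.3238113, φ2=-0.5534247, Δφ=-1.8772360, Δλ=-0.9999253 rad; a=sin²(Δφ/2)+cosφ1·cosφ2·sin²(Δλ/2)=0.6986322441; c=2·atan2(√a, √(1-a))=1.979330422; dist=6371·c=12610.314 ≈ 12610.3 km; running total=52853.8 km
Leg 5 bearing: y=sinΔλ·cosφ2=-0.71582984, x=cosφ1·sinφ2-sinφ1·cosφ2·cosΔλ=-0.57425480; θ=atan2(y, x)=-128.7374° <0 so +360° → 231.2626° ≈ 231.3°
Leg 6: φ1=-0.5534247, φ2=-0.2935661, Δφ=0.2598586, Δλ=0.5112174 rad; a=sin²(Δφ/2)+cosφ1·cosφ2·sin²(Δλ/2)=0.0688432970; c=2·atan2(√a, √(1-a))=0.530975710; dist=6371·c=3382.846 ≈ 3382.8 km; running total=56236.6 km
Leg 6 bearing: y=sinΔλ·cosφ2=0.46830875, x=cosφ1·sinφ2-sinφ1·cosφ2·cosΔλ=0.19262009; θ=atan2(y, x)=67.6421° ≈ 67.6°

Leg 1: dist=13442.9 km, bearing=68.7°
Leg 2: dist=8114.4 km, bearing=8.8°
Leg 3: dist=8309.0 km, bearing=123.8°
Leg 4: dist=10377.2 km, bearing=6.7°
Leg 5: dist=12610.3 km, bearing=231.3°
Leg 6: dist=3382.8 km, bearing=67.6°
Total: 56236.6 km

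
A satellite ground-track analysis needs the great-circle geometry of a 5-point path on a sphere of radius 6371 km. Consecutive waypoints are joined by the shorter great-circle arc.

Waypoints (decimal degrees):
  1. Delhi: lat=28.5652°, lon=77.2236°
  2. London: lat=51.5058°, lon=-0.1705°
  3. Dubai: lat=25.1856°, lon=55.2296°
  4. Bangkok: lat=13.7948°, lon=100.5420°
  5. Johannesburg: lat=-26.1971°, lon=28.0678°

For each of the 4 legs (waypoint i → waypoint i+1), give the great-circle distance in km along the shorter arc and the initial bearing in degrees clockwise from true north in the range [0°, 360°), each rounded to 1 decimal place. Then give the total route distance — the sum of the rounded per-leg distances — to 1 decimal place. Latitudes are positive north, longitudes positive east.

Leg 1: φ1=0.4985568, φ2=0.8989458, Δφ=0.4003890, Δλ=-1.3507819 rad; a=sin²(Δφ/2)+cosφ1·cosφ2·sin²(Δλ/2)=0.2532260674; c=2·atan2(√a, √(1-a))=1.054631948; dist=6371·c=6719.060 ≈ 6719.1 km; running total=6719.1 km
Leg 1 bearing: y=sinΔλ·cosφ2=-0.60743117, x=cosφ1·sinφ2-sinφ1·cosφ2·cosΔλ=0.62244509; θ=atan2(y, x)=-44.3006° <0 so +360° → 315.6994° ≈ 315.7°
Leg 2: φ1=0.8989458, φ2=0.4395716, Δφ=-0.4593741, Δλ=0.9669142 rad; a=sin²(Δφ/2)+cosφ1·cosφ2·sin²(Δλ/2)=0.1735441326; c=2·atan2(√a, √(1-a))=0.859374020; dist=6371·c=5475.072 ≈ 5475.1 km; running total=12194.2 km
Leg 2 bearing: y=sinΔλ·cosφ2=0.74488501, x=cosφ1·sinφ2-sinφ1·cosφ2·cosΔλ=-0.13730472; θ=atan2(y, x)=100.4441° ≈ 100.4°
Leg 3: φ1=0.4395716, φ2=0.2407647, Δφ=-0.1988070, Δλ=0.7908506 rad; a=sin²(Δφ/2)+cosφ1·cosφ2·sin²(Δλ/2)=0.1402492739; c=2·atan2(√a, √(1-a))=0.767712136; dist=6371·c=4891.094 ≈ 4891.1 km; running total=17085.3 km
Leg 3 bearing: y=sinΔλ·cosφ2=0.69044494, x=cosφ1·sinφ2-sinφ1·cosφ2·cosΔλ=-0.07485614; θ=atan2(y, x)=96.1877° ≈ 96.2°
Leg 4: φ1=0.2407647, φ2=-0.4572256, Δφ=-0.6979903, Δλ=-1.2649134 rad; a=sin²(Δφ/2)+cosφ1·cosφ2·sin²(Δλ/2)=0.4214275488; c=2·atan2(√a, √(1-a))=1.412997360; dist=6371·c=9002.206 ≈ 9002.2 km; running total=26087.5 km
Leg 4 bearing: y=sinΔλ·cosφ2=-0.85563024, x=cosφ1·sinφ2-sinφ1·cosφ2·cosΔλ=-0.49315552; θ=atan2(y, x)=-119.9577° <0 so +360° → 240.0423° ≈ 240.0°

Leg 1: dist=6719.1 km, bearing=315.7°
Leg 2: dist=5475.1 km, bearing=100.4°
Leg 3: dist=4891.1 km, bearing=96.2°
Leg 4: dist=9002.2 km, bearing=240.0°
Total: 26087.5 km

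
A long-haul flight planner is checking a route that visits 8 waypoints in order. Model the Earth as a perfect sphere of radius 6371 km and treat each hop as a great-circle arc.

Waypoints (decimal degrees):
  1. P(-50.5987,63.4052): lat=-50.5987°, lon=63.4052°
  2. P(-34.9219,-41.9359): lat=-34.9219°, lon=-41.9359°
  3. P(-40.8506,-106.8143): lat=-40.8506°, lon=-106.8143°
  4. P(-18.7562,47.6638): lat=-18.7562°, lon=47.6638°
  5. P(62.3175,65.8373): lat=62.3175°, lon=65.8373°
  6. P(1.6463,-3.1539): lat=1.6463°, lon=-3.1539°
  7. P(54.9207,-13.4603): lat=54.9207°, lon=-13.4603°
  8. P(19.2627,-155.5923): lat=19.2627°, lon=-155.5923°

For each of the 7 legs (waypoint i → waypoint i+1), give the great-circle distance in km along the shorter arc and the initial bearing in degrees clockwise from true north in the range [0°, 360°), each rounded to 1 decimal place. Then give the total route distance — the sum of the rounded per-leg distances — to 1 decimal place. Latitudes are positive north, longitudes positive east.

Leg 1: φ1=-0.8831139, φ2=-0.6095021, Δφ=0.2736118, Δλ=-1.8385490 rad; a=sin²(Δφ/2)+cosφ1·cosφ2·sin²(Δλ/2)=0.3476713795; c=2·atan2(√a, √(1-a))=1.261217784; dist=6371·c=8035.219 ≈ 8035.2 km; running total=8035.2 km
Leg 1 bearing: y=sinΔλ·cosφ2=-0.79071718, x=cosφ1·sinφ2-sinφ1·cosφ2·cosΔλ=-0.53098994; θ=atan2(y, x)=-123.8825° <0 so +360° → 236.1175° ≈ 236.1°
Leg 2: φ1=-0.6095021, φ2=-0.7129775, Δφ=-0.1034753, Δλ=-1.1323417 rad; a=sin²(Δφ/2)+cosφ1·cosφ2·sin²(Δλ/2)=0.1811277343; c=2·atan2(√a, √(1-a))=0.879229861; dist=6371·c=5601.573 ≈ 5601.6 km; running total=13636.8 km
Leg 2 bearing: y=sinΔλ·cosφ2=-0.68486725, x=cosφ1·sinφ2-sinφ1·cosφ2·cosΔλ=-0.35247519; θ=atan2(y, x)=-117.2332° <0 so +360° → 242.7668° ≈ 242.8°
Leg 3: φ1=-0.7129775, φ2=-0.3273574, Δφ=0.3856200, Δλ=2.6961515 rad; a=sin²(Δφ/2)+cosφ1·cosφ2·sin²(Δλ/2)=0.7180201767; c=2·atan2(√a, √(1-a))=2.021990322; dist=6371·c=12882.100 ≈ 12882.1 km; running total=26518.9 km
Leg 3 bearing: y=sinΔλ·cosφ2=0.40797559, x=cosφ1·sinφ2-sinφ1·cosφ2·cosΔλ=-0.80213760; θ=atan2(y, x)=153.0416° ≈ 153.0°
Leg 4: φ1=-0.3273574, φ2=1.0876456, Δφ=1.4150030, Δλ=0.3171874 rad; a=sin²(Δφ/2)+cosφ1·cosφ2·sin²(Δλ/2)=0.4333899804; c=2·atan2(√a, √(1-a))=1.437179051; dist=6371·c=9156.268 ≈ 9156.3 km; running total=35675.2 km
Leg 4 bearing: y=sinΔλ·cosφ2=0.14489780, x=cosφ1·sinφ2-sinφ1·cosφ2·cosΔλ=0.98043717; θ=atan2(y, x)=8.4068° ≈ 8.4°
Leg 5: φ1=1.0876456, φ2=0.0287334, Δφ=-1.0589122, Δλ=-1.2041236 rad; a=sin²(Δφ/2)+cosφ1·cosφ2·sin²(Δλ/2)=0.4040368301; c=2·atan2(√a, √(1-a))=1.377671725; dist=6371·c=8777.147 ≈ 8777.1 km; running total=44452.3 km
Leg 5 bearing: y=sinΔλ·cosφ2=-0.93314004, x=cosφ1·sinφ2-sinφ1·cosφ2·cosΔλ=-0.30399663; θ=atan2(y, x)=-108.0445° <0 so +360° → 251.9555° ≈ 252.0°
Leg 6: φ1=0.0287334, φ2=0.9585470, Δφ=0.9298137, Δλ=-0.1798806 rad; a=sin²(Δφ/2)+cosφ1·cosφ2·sin²(Δλ/2)=0.2056428770; c=2·atan2(√a, √(1-a))=0.941329017; dist=6371·c=5997.207 ≈ 5997.2 km; running total=50449.5 km
Leg 6 bearing: y=sinΔλ·cosφ2=-0.10282252, x=cosφ1·sinφ2-sinφ1·cosφ2·cosΔλ=0.80177495; θ=atan2(y, x)=-7.3079° <0 so +360° → 352.6921° ≈ 352.7°
Leg 7: φ1=0.9585470, φ2=0.3361975, Δφ=-0.6223495, Δλ=-2.4806714 rad; a=sin²(Δφ/2)+cosφ1·cosφ2·sin²(Δλ/2)=0.5791579032; c=2·atan2(√a, √(1-a))=1.729781041; dist=6371·c=11020.435 ≈ 11020.4 km; running total=61469.9 km
Leg 7 bearing: y=sinΔλ·cosφ2=-0.57947888, x=cosφ1·sinφ2-sinφ1·cosφ2·cosΔλ=0.79946253; θ=atan2(y, x)=-35.9359° <0 so +360° → 324.0641° ≈ 324.1°

Leg 1: dist=8035.2 km, bearing=236.1°
Leg 2: dist=5601.6 km, bearing=242.8°
Leg 3: dist=12882.1 km, bearing=153.0°
Leg 4: dist=9156.3 km, bearing=8.4°
Leg 5: dist=8777.1 km, bearing=252.0°
Leg 6: dist=5997.2 km, bearing=352.7°
Leg 7: dist=11020.4 km, bearing=324.1°
Total: 61469.9 km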